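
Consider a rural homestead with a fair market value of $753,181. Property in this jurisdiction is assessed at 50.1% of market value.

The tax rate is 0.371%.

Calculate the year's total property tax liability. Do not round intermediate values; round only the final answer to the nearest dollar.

Assessed value = $753,181 × 0.501 = $377,343.681
Tax = $377,343.681 × 0.00371 = $1,399.94505651

$1,400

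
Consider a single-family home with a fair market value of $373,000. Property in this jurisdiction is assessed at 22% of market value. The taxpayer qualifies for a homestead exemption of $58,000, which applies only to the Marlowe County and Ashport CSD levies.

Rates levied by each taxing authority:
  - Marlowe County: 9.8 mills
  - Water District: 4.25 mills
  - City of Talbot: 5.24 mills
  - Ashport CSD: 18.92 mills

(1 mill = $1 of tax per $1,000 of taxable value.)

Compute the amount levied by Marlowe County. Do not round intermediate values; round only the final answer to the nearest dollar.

Assessed value = $373,000 × 0.22 = $82,060
Marlowe County taxable value = $82,060 − $58,000 = $24,060
Marlowe County levy = $24,060 × 0.0098 = $235.788

$236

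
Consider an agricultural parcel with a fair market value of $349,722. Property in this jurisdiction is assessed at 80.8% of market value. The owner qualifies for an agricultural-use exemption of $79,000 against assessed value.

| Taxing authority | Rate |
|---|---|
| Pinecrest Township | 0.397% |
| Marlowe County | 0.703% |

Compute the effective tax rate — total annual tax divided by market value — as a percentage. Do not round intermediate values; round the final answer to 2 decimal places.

Assessed value = $349,722 × 0.808 = $282,575.376
Taxable value = $282,575.376 − $79,000 = $203,575.376
Pinecrest Township: $203,575.376 × 0.00397 = $808.19424272
Marlowe County: $203,575.376 × 0.00703 = $1,431.13489328
Total tax = $2,239.329136
Effective rate = $2,239.329136 ÷ $349,722 = 0.64% of market value

0.64%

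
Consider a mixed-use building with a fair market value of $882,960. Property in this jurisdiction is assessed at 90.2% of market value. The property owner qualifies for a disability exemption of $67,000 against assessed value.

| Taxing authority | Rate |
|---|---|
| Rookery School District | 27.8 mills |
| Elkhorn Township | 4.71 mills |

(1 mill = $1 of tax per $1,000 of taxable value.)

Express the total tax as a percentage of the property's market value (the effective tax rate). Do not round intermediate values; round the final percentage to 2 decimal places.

Assessed value = $882,960 × 0.902 = $796,429.92
Taxable value = $796,429.92 − $67,000 = $729,429.92
Rookery School District: $729,429.92 × 0.0278 = $20,278.151776
Elkhorn Township: $729,429.92 × 0.00471 = $3,435.6149232
Total tax = $23,713.7666992
Effective rate = $23,713.7666992 ÷ $882,960 = 2.69% of market value

2.69%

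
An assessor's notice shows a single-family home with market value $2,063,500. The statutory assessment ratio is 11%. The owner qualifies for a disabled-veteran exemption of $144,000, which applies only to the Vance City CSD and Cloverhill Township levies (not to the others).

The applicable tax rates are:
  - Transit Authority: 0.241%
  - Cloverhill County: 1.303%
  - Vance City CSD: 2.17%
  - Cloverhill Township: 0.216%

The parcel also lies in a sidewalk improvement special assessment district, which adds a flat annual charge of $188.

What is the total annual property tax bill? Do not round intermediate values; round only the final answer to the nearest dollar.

Assessed value = $2,063,500 × 0.11 = $226,985
Transit Authority: $226,985 × 0.00241 = $547.03385
Cloverhill County: $226,985 × 0.01303 = $2,957.61455
Vance City CSD: ($226,985 − $144,000) × 0.0217 = $82,985 × 0.0217 = $1,800.7745
Cloverhill Township: ($226,985 − $144,000) × 0.00216 = $82,985 × 0.00216 = $179.2476
Levies subtotal = $5,484.6705
Total = $5,484.6705 + $188 = $5,672.6705

$5,673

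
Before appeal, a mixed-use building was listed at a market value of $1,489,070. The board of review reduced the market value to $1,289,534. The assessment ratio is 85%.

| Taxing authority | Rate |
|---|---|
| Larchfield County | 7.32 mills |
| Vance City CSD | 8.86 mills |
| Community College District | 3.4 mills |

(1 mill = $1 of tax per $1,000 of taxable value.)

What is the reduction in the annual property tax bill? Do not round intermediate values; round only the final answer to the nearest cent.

$3,320.88

Old assessed value = $1,489,070 × 0.85 = $1,265,709.5
New assessed value = $1,289,534 × 0.85 = $1,096,103.9
Combined rate = 0.00732 + 0.00886 + 0.0034 = 0.01958
Old tax = $1,265,709.5 × 0.01958 = $24,782.59201
New tax = $1,096,103.9 × 0.01958 = $21,461.714362
Reduction = $24,782.59201 − $21,461.714362 = $3,320.877648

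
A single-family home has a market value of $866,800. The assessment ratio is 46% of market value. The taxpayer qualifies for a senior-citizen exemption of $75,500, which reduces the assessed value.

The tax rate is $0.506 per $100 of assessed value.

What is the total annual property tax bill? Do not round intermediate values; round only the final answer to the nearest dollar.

Assessed value = $866,800 × 0.46 = $398,728
Taxable value = $398,728 − $75,500 = $323,228
Tax = $323,228 × 0.00506 = $1,635.53368

$1,636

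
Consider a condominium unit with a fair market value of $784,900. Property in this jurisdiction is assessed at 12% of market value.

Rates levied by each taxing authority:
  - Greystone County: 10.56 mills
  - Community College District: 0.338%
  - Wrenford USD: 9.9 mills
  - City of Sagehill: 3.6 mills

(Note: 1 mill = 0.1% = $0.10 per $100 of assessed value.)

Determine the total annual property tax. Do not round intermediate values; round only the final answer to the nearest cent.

Assessed value = $784,900 × 0.12 = $94,188
Greystone County: $94,188 × 0.01056 = $994.62528
Community College District: $94,188 × 0.00338 = $318.35544
Wrenford USD: $94,188 × 0.0099 = $932.4612
City of Sagehill: $94,188 × 0.0036 = $339.0768
Total = $2,584.51872

$2,584.52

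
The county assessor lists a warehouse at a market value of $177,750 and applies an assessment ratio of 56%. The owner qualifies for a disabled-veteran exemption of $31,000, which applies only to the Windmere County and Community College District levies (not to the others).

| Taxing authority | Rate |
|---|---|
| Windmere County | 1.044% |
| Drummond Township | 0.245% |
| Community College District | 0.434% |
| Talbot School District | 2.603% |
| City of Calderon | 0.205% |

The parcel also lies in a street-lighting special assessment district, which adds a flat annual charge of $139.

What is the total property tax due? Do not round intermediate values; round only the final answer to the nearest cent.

$4,190.98

Assessed value = $177,750 × 0.56 = $99,540
Windmere County: ($99,540 − $31,000) × 0.01044 = $68,540 × 0.01044 = $715.5576
Drummond Township: $99,540 × 0.00245 = $243.873
Community College District: ($99,540 − $31,000) × 0.00434 = $68,540 × 0.00434 = $297.4636
Talbot School District: $99,540 × 0.02603 = $2,591.0262
City of Calderon: $99,540 × 0.00205 = $204.057
Levies subtotal = $4,051.9774
Total = $4,051.9774 + $139 = $4,190.9774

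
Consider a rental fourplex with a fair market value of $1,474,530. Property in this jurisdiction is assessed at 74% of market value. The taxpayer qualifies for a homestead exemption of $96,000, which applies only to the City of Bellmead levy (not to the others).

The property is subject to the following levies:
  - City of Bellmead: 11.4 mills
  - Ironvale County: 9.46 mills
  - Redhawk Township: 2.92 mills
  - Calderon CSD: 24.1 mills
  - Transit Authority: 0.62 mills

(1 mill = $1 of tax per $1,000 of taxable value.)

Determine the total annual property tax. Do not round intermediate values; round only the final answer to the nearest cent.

$51,826.48

Assessed value = $1,474,530 × 0.74 = $1,091,152.2
City of Bellmead: ($1,091,152.2 − $96,000) × 0.0114 = $995,152.2 × 0.0114 = $11,344.73508
Ironvale County: $1,091,152.2 × 0.00946 = $10,322.299812
Redhawk Township: $1,091,152.2 × 0.00292 = $3,186.164424
Calderon CSD: $1,091,152.2 × 0.0241 = $26,296.76802
Transit Authority: $1,091,152.2 × 0.00062 = $676.514364
Total = $51,826.4817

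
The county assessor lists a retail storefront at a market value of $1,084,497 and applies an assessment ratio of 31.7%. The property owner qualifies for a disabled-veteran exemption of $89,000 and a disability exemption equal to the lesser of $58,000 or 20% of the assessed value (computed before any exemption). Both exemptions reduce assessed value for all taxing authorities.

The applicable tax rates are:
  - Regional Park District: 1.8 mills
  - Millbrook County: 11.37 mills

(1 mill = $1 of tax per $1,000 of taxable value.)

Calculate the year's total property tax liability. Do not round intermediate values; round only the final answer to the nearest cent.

Assessed value = $1,084,497 × 0.317 = $343,785.549
Disability exemption = min($58,000, 20% × $343,785.549) = min($58,000, $68,757.1098) = $58,000 (dollar cap binds)
Taxable value = $343,785.549 − $89,000 − $58,000 = $196,785.549
Regional Park District: $196,785.549 × 0.0018 = $354.2139882
Millbrook County: $196,785.549 × 0.01137 = $2,237.45169213
Total = $2,591.66568033

$2,591.67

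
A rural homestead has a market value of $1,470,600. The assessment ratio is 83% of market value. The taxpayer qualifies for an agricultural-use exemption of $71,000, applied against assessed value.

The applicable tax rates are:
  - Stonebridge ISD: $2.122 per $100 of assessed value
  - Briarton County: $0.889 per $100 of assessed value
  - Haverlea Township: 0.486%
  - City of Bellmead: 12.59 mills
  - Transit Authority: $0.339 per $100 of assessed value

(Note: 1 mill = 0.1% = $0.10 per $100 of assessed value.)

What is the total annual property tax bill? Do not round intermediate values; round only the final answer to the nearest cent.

$58,572.02

Assessed value = $1,470,600 × 0.83 = $1,220,598
Taxable value = $1,220,598 − $71,000 = $1,149,598
Stonebridge ISD: $1,149,598 × 0.02122 = $24,394.46956
Briarton County: $1,149,598 × 0.00889 = $10,219.92622
Haverlea Township: $1,149,598 × 0.00486 = $5,587.04628
City of Bellmead: $1,149,598 × 0.01259 = $14,473.43882
Transit Authority: $1,149,598 × 0.00339 = $3,897.13722
Total = $58,572.0181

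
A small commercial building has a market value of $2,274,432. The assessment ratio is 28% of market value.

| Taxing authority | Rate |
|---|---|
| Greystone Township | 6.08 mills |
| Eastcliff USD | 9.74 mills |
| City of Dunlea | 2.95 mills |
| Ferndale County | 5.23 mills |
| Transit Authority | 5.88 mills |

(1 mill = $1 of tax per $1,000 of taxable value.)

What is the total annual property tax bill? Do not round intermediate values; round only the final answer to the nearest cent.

Assessed value = $2,274,432 × 0.28 = $636,840.96
Greystone Township: $636,840.96 × 0.00608 = $3,871.9930368
Eastcliff USD: $636,840.96 × 0.00974 = $6,202.8309504
City of Dunlea: $636,840.96 × 0.00295 = $1,878.680832
Ferndale County: $636,840.96 × 0.00523 = $3,330.6782208
Transit Authority: $636,840.96 × 0.00588 = $3,744.6248448
Total = $3,871.9930368 + $6,202.8309504 + $1,878.680832 + $3,330.6782208 + $3,744.6248448 = $19,028.8078848

$19,028.81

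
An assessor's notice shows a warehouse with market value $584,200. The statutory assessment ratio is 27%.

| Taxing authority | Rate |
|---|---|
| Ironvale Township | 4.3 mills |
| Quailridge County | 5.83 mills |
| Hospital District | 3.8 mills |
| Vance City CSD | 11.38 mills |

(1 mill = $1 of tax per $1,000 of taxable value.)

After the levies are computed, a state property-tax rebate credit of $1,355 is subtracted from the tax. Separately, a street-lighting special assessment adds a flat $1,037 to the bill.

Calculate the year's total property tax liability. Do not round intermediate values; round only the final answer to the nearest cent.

$3,674.25

Assessed value = $584,200 × 0.27 = $157,734
Ironvale Township: $157,734 × 0.0043 = $678.2562
Quailridge County: $157,734 × 0.00583 = $919.58922
Hospital District: $157,734 × 0.0038 = $599.3892
Vance City CSD: $157,734 × 0.01138 = $1,795.01292
Levies subtotal = $3,992.24754
After credit = $3,992.24754 − $1,355 = $2,637.24754
Total = $2,637.24754 + $1,037 = $3,674.24754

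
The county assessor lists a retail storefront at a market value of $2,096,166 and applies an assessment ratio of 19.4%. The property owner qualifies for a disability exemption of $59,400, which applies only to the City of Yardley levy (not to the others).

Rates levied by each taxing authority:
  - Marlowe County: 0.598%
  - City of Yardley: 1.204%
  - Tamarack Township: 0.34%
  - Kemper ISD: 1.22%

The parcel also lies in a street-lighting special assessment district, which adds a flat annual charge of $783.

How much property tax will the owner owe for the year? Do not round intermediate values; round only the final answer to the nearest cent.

$13,739.61

Assessed value = $2,096,166 × 0.194 = $406,656.204
Marlowe County: $406,656.204 × 0.00598 = $2,431.80409992
City of Yardley: ($406,656.204 − $59,400) × 0.01204 = $347,256.204 × 0.01204 = $4,180.96469616
Tamarack Township: $406,656.204 × 0.0034 = $1,382.6310936
Kemper ISD: $406,656.204 × 0.0122 = $4,961.2056888
Levies subtotal = $12,956.60557848
Total = $12,956.60557848 + $783 = $13,739.60557848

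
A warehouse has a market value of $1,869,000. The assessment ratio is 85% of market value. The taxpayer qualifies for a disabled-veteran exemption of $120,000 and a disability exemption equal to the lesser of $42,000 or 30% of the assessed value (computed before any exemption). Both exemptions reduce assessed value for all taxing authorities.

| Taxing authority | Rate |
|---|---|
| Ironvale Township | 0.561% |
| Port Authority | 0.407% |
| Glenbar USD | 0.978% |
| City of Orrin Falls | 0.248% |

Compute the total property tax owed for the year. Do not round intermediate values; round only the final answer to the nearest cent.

$31,300.70

Assessed value = $1,869,000 × 0.85 = $1,588,650
Disability exemption = min($42,000, 30% × $1,588,650) = min($42,000, $476,595) = $42,000 (dollar cap binds)
Taxable value = $1,588,650 − $120,000 − $42,000 = $1,426,650
Ironvale Township: $1,426,650 × 0.00561 = $8,003.5065
Port Authority: $1,426,650 × 0.00407 = $5,806.4655
Glenbar USD: $1,426,650 × 0.00978 = $13,952.637
City of Orrin Falls: $1,426,650 × 0.00248 = $3,538.092
Total = $31,300.701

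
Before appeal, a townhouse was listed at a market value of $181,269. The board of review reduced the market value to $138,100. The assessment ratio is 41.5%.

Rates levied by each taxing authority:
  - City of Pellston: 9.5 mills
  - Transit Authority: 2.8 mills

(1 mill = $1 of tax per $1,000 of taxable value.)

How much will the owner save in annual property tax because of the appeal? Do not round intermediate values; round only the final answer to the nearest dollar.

Old assessed value = $181,269 × 0.415 = $75,226.635
New assessed value = $138,100 × 0.415 = $57,311.5
Combined rate = 0.0095 + 0.0028 = 0.0123
Old tax = $75,226.635 × 0.0123 = $925.2876105
New tax = $57,311.5 × 0.0123 = $704.93145
Reduction = $925.2876105 − $704.93145 = $220.3561605

$220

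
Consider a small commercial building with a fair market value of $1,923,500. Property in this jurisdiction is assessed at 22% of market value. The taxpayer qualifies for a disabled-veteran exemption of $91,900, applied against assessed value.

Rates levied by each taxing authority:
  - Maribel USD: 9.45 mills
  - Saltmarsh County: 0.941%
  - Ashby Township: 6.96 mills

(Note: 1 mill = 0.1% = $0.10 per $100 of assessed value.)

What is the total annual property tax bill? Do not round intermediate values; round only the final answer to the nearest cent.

$8,553.39

Assessed value = $1,923,500 × 0.22 = $423,170
Taxable value = $423,170 − $91,900 = $331,270
Maribel USD: $331,270 × 0.00945 = $3,130.5015
Saltmarsh County: $331,270 × 0.00941 = $3,117.2507
Ashby Township: $331,270 × 0.00696 = $2,305.6392
Total = $8,553.3914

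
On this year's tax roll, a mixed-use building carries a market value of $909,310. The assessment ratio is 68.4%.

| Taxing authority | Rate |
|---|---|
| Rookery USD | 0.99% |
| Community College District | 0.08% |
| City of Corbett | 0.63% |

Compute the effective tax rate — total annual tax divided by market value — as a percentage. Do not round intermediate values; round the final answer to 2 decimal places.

1.16%

Assessed value = $909,310 × 0.684 = $621,968.04
Rookery USD: $621,968.04 × 0.0099 = $6,157.483596
Community College District: $621,968.04 × 0.0008 = $497.574432
City of Corbett: $621,968.04 × 0.0063 = $3,918.398652
Total tax = $10,573.45668
Effective rate = $10,573.45668 ÷ $909,310 = 1.16% of market value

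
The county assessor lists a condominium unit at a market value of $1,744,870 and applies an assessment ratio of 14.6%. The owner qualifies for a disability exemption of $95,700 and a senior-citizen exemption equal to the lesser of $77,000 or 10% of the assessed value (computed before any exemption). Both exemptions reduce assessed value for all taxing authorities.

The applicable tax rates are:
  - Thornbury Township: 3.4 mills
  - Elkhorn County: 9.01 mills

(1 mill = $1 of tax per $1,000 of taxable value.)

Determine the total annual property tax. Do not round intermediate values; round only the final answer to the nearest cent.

Assessed value = $1,744,870 × 0.146 = $254,751.02
Senior-citizen exemption = min($77,000, 10% × $254,751.02) = min($77,000, $25,475.102) = $25,475.102 (percentage binds)
Taxable value = $254,751.02 − $95,700 − $25,475.102 = $133,575.918
Thornbury Township: $133,575.918 × 0.0034 = $454.1581212
Elkhorn County: $133,575.918 × 0.00901 = $1,203.51902118
Total = $1,657.67714238

$1,657.68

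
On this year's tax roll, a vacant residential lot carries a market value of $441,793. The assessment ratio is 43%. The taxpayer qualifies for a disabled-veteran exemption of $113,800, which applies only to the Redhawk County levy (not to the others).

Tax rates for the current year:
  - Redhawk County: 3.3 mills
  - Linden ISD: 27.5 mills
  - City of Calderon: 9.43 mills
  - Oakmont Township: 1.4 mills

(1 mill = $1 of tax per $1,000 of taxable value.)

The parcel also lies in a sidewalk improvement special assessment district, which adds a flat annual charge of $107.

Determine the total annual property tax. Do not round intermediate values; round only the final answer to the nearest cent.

$7,639.95

Assessed value = $441,793 × 0.43 = $189,970.99
Redhawk County: ($189,970.99 − $113,800) × 0.0033 = $76,170.99 × 0.0033 = $251.364267
Linden ISD: $189,970.99 × 0.0275 = $5,224.202225
City of Calderon: $189,970.99 × 0.00943 = $1,791.4264357
Oakmont Township: $189,970.99 × 0.0014 = $265.959386
Levies subtotal = $7,532.9523137
Total = $7,532.9523137 + $107 = $7,639.9523137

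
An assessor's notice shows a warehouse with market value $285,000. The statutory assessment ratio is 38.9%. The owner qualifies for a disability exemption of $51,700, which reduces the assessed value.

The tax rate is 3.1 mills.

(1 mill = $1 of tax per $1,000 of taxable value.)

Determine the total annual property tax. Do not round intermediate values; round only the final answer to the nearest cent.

$183.41

Assessed value = $285,000 × 0.389 = $110,865
Taxable value = $110,865 − $51,700 = $59,165
Tax = $59,165 × 0.0031 = $183.4115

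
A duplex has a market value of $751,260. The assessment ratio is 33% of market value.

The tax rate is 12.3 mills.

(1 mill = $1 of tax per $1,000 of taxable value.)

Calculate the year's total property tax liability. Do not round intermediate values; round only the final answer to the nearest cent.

$3,049.36

Assessed value = $751,260 × 0.33 = $247,915.8
Tax = $247,915.8 × 0.0123 = $3,049.36434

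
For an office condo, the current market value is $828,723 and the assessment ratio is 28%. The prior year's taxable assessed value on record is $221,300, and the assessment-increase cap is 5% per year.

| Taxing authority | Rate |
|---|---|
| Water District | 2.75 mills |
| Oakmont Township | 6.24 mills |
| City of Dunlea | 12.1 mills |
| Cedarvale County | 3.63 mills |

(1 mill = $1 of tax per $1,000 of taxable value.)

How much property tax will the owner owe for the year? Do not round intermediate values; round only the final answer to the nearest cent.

Uncapped assessed value = $828,723 × 0.28 = $232,042.44
Cap limit = $221,300 × 1.05 = $232,365
Taxable assessed value = min($232,042.44, $232,365) = $232,042.44 (cap does not bind)
Water District: $232,042.44 × 0.00275 = $638.11671
Oakmont Township: $232,042.44 × 0.00624 = $1,447.9448256
City of Dunlea: $232,042.44 × 0.0121 = $2,807.713524
Cedarvale County: $232,042.44 × 0.00363 = $842.3140572
Total = $5,736.0891168

$5,736.09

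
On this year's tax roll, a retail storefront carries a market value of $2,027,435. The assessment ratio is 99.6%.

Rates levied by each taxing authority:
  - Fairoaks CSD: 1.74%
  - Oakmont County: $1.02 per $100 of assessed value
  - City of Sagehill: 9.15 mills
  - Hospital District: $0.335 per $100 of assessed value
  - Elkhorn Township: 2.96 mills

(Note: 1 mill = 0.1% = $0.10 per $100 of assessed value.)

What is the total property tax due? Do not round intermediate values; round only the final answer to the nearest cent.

Assessed value = $2,027,435 × 0.996 = $2,019,325.26
Fairoaks CSD: $2,019,325.26 × 0.0174 = $35,136.259524
Oakmont County: $2,019,325.26 × 0.0102 = $20,597.117652
City of Sagehill: $2,019,325.26 × 0.00915 = $18,476.826129
Hospital District: $2,019,325.26 × 0.00335 = $6,764.739621
Elkhorn Township: $2,019,325.26 × 0.00296 = $5,977.2027696
Total = $86,952.1456956

$86,952.15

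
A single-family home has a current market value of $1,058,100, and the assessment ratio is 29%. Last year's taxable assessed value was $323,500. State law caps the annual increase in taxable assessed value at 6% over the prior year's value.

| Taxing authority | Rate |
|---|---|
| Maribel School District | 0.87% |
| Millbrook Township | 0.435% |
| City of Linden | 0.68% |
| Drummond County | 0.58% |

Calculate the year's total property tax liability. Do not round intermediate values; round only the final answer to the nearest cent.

$7,870.68

Uncapped assessed value = $1,058,100 × 0.29 = $306,849
Cap limit = $323,500 × 1.06 = $342,910
Taxable assessed value = min($306,849, $342,910) = $306,849 (cap does not bind)
Maribel School District: $306,849 × 0.0087 = $2,669.5863
Millbrook Township: $306,849 × 0.00435 = $1,334.79315
City of Linden: $306,849 × 0.0068 = $2,086.5732
Drummond County: $306,849 × 0.0058 = $1,779.7242
Total = $7,870.67685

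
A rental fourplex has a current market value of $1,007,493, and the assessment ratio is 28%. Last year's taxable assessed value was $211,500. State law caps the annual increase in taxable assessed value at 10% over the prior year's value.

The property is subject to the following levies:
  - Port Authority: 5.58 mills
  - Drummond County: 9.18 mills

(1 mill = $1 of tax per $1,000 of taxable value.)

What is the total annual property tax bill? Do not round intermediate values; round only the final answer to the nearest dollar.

$3,434

Uncapped assessed value = $1,007,493 × 0.28 = $282,098.04
Cap limit = $211,500 × 1.1 = $232,650
Taxable assessed value = min($282,098.04, $232,650) = $232,650 (cap binds)
Port Authority: $232,650 × 0.00558 = $1,298.187
Drummond County: $232,650 × 0.00918 = $2,135.727
Total = $3,433.914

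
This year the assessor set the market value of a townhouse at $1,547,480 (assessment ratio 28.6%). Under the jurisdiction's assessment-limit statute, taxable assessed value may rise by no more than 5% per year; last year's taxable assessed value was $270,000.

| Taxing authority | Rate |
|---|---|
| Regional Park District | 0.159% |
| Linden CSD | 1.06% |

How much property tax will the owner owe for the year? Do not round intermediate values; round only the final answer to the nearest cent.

$3,455.87

Uncapped assessed value = $1,547,480 × 0.286 = $442,579.28
Cap limit = $270,000 × 1.05 = $283,500
Taxable assessed value = min($442,579.28, $283,500) = $283,500 (cap binds)
Regional Park District: $283,500 × 0.00159 = $450.765
Linden CSD: $283,500 × 0.0106 = $3,005.1
Total = $3,455.865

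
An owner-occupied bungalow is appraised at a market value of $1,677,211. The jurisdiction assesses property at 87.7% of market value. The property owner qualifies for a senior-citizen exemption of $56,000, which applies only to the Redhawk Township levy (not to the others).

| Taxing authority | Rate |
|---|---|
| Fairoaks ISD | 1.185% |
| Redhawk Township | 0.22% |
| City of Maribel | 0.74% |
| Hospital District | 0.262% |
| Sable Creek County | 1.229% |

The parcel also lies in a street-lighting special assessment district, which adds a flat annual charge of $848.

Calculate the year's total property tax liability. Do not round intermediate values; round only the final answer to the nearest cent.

Assessed value = $1,677,211 × 0.877 = $1,470,914.047
Fairoaks ISD: $1,470,914.047 × 0.01185 = $17,430.33145695
Redhawk Township: ($1,470,914.047 − $56,000) × 0.0022 = $1,414,914.047 × 0.0022 = $3,112.8109034
City of Maribel: $1,470,914.047 × 0.0074 = $10,884.7639478
Hospital District: $1,470,914.047 × 0.00262 = $3,853.79480314
Sable Creek County: $1,470,914.047 × 0.01229 = $18,077.53363763
Levies subtotal = $53,359.23474892
Total = $53,359.23474892 + $848 = $54,207.23474892

$54,207.23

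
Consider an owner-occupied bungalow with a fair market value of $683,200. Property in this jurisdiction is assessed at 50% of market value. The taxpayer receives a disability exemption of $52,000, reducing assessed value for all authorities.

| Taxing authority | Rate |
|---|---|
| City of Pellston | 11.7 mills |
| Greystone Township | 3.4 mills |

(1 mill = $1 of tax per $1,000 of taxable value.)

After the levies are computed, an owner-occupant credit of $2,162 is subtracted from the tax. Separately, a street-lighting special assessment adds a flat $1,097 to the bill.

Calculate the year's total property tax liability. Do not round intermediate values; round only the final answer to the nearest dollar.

Assessed value = $683,200 × 0.5 = $341,600
Taxable value = $341,600 − $52,000 = $289,600
City of Pellston: $289,600 × 0.0117 = $3,388.32
Greystone Township: $289,600 × 0.0034 = $984.64
Levies subtotal = $4,372.96
After credit = $4,372.96 − $2,162 = $2,210.96
Total = $2,210.96 + $1,097 = $3,307.96

$3,308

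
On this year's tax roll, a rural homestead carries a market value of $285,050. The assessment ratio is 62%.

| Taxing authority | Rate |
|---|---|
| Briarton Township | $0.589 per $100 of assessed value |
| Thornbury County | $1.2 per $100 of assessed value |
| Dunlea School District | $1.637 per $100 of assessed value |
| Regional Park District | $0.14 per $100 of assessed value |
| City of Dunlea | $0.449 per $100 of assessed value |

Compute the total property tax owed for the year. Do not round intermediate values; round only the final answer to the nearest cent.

Assessed value = $285,050 × 0.62 = $176,731
Briarton Township: $176,731 × 0.00589 = $1,040.94559
Thornbury County: $176,731 × 0.012 = $2,120.772
Dunlea School District: $176,731 × 0.01637 = $2,893.08647
Regional Park District: $176,731 × 0.0014 = $247.4234
City of Dunlea: $176,731 × 0.00449 = $793.52219
Total = $1,040.94559 + $2,120.772 + $2,893.08647 + $247.4234 + $793.52219 = $7,095.74965

$7,095.75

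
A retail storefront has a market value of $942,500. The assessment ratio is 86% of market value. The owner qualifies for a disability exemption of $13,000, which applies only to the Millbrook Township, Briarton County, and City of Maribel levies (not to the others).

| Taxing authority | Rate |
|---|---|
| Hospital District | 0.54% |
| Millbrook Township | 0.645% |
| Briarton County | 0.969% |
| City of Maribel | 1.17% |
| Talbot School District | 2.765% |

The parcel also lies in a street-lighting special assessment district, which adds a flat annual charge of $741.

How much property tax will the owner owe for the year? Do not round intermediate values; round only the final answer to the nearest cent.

$49,733.47

Assessed value = $942,500 × 0.86 = $810,550
Hospital District: $810,550 × 0.0054 = $4,376.97
Millbrook Township: ($810,550 − $13,000) × 0.00645 = $797,550 × 0.00645 = $5,144.1975
Briarton County: ($810,550 − $13,000) × 0.00969 = $797,550 × 0.00969 = $7,728.2595
City of Maribel: ($810,550 − $13,000) × 0.0117 = $797,550 × 0.0117 = $9,331.335
Talbot School District: $810,550 × 0.02765 = $22,411.7075
Levies subtotal = $48,992.4695
Total = $48,992.4695 + $741 = $49,733.4695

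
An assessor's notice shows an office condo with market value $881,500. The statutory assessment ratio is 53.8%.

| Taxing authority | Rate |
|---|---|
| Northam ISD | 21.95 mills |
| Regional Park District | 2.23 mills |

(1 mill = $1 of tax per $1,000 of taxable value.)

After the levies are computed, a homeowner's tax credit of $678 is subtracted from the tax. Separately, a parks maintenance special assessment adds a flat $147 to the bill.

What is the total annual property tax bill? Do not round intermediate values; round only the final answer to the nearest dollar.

Assessed value = $881,500 × 0.538 = $474,247
Northam ISD: $474,247 × 0.02195 = $10,409.72165
Regional Park District: $474,247 × 0.00223 = $1,057.57081
Levies subtotal = $11,467.29246
After credit = $11,467.29246 − $678 = $10,789.29246
Total = $10,789.29246 + $147 = $10,936.29246

$10,936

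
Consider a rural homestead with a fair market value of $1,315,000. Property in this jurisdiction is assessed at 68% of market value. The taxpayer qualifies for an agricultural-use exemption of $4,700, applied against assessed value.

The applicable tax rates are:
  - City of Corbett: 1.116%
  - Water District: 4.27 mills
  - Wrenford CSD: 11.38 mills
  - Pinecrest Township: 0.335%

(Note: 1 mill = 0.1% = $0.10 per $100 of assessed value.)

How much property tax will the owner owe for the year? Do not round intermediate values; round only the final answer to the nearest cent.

Assessed value = $1,315,000 × 0.68 = $894,200
Taxable value = $894,200 − $4,700 = $889,500
City of Corbett: $889,500 × 0.01116 = $9,926.82
Water District: $889,500 × 0.00427 = $3,798.165
Wrenford CSD: $889,500 × 0.01138 = $10,122.51
Pinecrest Township: $889,500 × 0.00335 = $2,979.825
Total = $26,827.32

$26,827.32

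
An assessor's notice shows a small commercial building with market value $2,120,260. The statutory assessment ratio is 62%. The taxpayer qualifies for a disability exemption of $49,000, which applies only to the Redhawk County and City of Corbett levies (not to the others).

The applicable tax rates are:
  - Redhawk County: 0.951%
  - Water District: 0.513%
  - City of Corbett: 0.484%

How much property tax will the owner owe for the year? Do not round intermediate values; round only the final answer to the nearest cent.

$24,904.50

Assessed value = $2,120,260 × 0.62 = $1,314,561.2
Redhawk County: ($1,314,561.2 − $49,000) × 0.00951 = $1,265,561.2 × 0.00951 = $12,035.487012
Water District: $1,314,561.2 × 0.00513 = $6,743.698956
City of Corbett: ($1,314,561.2 − $49,000) × 0.00484 = $1,265,561.2 × 0.00484 = $6,125.316208
Total = $24,904.502176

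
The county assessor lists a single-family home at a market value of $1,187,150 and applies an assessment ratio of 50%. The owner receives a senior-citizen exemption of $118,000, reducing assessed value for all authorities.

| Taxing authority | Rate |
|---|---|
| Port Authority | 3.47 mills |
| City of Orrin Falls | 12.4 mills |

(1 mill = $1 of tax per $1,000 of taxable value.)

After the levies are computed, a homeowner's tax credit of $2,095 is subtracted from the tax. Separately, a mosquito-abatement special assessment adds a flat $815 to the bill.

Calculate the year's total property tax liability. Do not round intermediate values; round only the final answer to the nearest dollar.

$6,267

Assessed value = $1,187,150 × 0.5 = $593,575
Taxable value = $593,575 − $118,000 = $475,575
Port Authority: $475,575 × 0.00347 = $1,650.24525
City of Orrin Falls: $475,575 × 0.0124 = $5,897.13
Levies subtotal = $7,547.37525
After credit = $7,547.37525 − $2,095 = $5,452.37525
Total = $5,452.37525 + $815 = $6,267.37525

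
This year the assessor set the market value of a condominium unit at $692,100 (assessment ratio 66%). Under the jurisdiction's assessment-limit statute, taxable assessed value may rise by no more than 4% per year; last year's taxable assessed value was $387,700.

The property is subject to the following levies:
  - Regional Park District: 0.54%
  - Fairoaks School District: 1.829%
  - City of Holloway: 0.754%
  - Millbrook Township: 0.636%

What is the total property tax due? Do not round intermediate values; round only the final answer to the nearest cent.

$15,156.59

Uncapped assessed value = $692,100 × 0.66 = $456,786
Cap limit = $387,700 × 1.04 = $403,208
Taxable assessed value = min($456,786, $403,208) = $403,208 (cap binds)
Regional Park District: $403,208 × 0.0054 = $2,177.3232
Fairoaks School District: $403,208 × 0.01829 = $7,374.67432
City of Holloway: $403,208 × 0.00754 = $3,040.18832
Millbrook Township: $403,208 × 0.00636 = $2,564.40288
Total = $15,156.58872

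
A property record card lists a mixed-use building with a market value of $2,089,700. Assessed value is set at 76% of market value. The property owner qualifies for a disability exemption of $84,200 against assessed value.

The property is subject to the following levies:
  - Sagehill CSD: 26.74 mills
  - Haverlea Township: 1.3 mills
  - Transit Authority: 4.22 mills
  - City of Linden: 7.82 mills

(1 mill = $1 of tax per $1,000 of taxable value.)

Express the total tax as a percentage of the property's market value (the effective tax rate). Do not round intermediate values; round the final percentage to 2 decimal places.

Assessed value = $2,089,700 × 0.76 = $1,588,172
Taxable value = $1,588,172 − $84,200 = $1,503,972
Sagehill CSD: $1,503,972 × 0.02674 = $40,216.21128
Haverlea Township: $1,503,972 × 0.0013 = $1,955.1636
Transit Authority: $1,503,972 × 0.00422 = $6,346.76184
City of Linden: $1,503,972 × 0.00782 = $11,761.06104
Total tax = $60,279.19776
Effective rate = $60,279.19776 ÷ $2,089,700 = 2.88% of market value

2.88%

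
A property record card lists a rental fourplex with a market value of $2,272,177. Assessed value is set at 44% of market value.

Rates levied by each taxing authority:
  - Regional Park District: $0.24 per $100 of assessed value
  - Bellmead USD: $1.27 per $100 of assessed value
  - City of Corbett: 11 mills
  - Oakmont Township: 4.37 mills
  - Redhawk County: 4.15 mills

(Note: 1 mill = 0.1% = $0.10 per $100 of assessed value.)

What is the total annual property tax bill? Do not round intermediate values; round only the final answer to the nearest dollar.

$34,612

Assessed value = $2,272,177 × 0.44 = $999,757.88
Regional Park District: $999,757.88 × 0.0024 = $2,399.418912
Bellmead USD: $999,757.88 × 0.0127 = $12,696.925076
City of Corbett: $999,757.88 × 0.011 = $10,997.33668
Oakmont Township: $999,757.88 × 0.00437 = $4,368.9419356
Redhawk County: $999,757.88 × 0.00415 = $4,148.995202
Total = $34,611.6178056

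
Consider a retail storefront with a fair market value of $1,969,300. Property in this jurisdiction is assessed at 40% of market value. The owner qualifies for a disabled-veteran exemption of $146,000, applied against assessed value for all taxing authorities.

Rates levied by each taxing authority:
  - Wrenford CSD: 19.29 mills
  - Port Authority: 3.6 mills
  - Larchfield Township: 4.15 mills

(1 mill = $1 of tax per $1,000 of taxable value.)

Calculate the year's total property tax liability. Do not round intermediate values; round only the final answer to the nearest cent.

Assessed value = $1,969,300 × 0.4 = $787,720
Taxable value = $787,720 − $146,000 = $641,720
Wrenford CSD: $641,720 × 0.01929 = $12,378.7788
Port Authority: $641,720 × 0.0036 = $2,310.192
Larchfield Township: $641,720 × 0.00415 = $2,663.138
Total = $12,378.7788 + $2,310.192 + $2,663.138 = $17,352.1088

$17,352.11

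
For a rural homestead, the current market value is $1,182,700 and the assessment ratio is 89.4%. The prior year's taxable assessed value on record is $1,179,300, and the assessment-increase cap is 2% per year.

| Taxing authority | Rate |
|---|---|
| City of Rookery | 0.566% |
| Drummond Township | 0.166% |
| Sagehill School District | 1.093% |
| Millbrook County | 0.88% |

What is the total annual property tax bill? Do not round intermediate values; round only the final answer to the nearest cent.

Uncapped assessed value = $1,182,700 × 0.894 = $1,057,333.8
Cap limit = $1,179,300 × 1.02 = $1,202,886
Taxable assessed value = min($1,057,333.8, $1,202,886) = $1,057,333.8 (cap does not bind)
City of Rookery: $1,057,333.8 × 0.00566 = $5,984.509308
Drummond Township: $1,057,333.8 × 0.00166 = $1,755.174108
Sagehill School District: $1,057,333.8 × 0.01093 = $11,556.658434
Millbrook County: $1,057,333.8 × 0.0088 = $9,304.53744
Total = $28,600.87929

$28,600.88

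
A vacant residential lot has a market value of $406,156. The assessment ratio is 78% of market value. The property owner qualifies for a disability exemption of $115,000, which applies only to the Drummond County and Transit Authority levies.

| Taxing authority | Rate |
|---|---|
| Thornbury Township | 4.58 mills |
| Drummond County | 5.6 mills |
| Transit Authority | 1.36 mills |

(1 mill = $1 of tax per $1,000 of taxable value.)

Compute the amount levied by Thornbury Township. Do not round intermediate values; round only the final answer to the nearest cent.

Assessed value = $406,156 × 0.78 = $316,801.68
Thornbury Township taxable value = $316,801.68 (exemption does not apply)
Thornbury Township levy = $316,801.68 × 0.00458 = $1,450.9516944

$1,450.95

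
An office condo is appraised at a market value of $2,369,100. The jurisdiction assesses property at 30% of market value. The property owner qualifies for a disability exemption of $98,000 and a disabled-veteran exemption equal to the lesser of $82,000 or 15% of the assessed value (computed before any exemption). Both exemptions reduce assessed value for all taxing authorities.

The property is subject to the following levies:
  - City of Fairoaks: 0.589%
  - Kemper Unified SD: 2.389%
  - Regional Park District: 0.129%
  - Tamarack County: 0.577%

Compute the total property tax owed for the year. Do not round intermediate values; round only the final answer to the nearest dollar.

$19,552

Assessed value = $2,369,100 × 0.3 = $710,730
Disabled-veteran exemption = min($82,000, 15% × $710,730) = min($82,000, $106,609.5) = $82,000 (dollar cap binds)
Taxable value = $710,730 − $98,000 − $82,000 = $530,730
City of Fairoaks: $530,730 × 0.00589 = $3,125.9997
Kemper Unified SD: $530,730 × 0.02389 = $12,679.1397
Regional Park District: $530,730 × 0.00129 = $684.6417
Tamarack County: $530,730 × 0.00577 = $3,062.3121
Total = $19,552.0932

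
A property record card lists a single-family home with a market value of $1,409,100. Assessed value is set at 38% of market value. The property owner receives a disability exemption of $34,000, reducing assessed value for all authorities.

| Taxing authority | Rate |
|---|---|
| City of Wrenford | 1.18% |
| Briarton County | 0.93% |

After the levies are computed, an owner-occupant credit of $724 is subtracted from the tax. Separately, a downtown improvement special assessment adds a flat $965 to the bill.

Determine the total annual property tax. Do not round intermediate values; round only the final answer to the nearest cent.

$10,821.76

Assessed value = $1,409,100 × 0.38 = $535,458
Taxable value = $535,458 − $34,000 = $501,458
City of Wrenford: $501,458 × 0.0118 = $5,917.2044
Briarton County: $501,458 × 0.0093 = $4,663.5594
Levies subtotal = $10,580.7638
After credit = $10,580.7638 − $724 = $9,856.7638
Total = $9,856.7638 + $965 = $10,821.7638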